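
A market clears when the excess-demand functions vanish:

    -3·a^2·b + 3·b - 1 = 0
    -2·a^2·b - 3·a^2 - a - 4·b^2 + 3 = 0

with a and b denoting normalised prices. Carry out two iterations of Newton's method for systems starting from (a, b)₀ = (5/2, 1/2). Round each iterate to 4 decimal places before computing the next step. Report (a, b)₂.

At (5/2, 1/2): F = (-8.8750, -25.5000).
Jacobian J = [[-6·a·b, -3·a^2 + 3], [-4·a·b - 6·a - 1, -2·a^2 - 8·b]].
At the point, J = [[-7.5000, -15.7500], [-21.0000, -16.5000]] (det J = -207.0000).
Solving J·Δ = −F gives Δ = (-1.2328, 0.0236).
Then the next iterate is (a, b)₁ = (1.2672, 0.5236).
Round to (1.2672, 0.5236) and repeat: F = (-1.951584, -5.862805), J = [[-3.981036, -1.817388], [-11.257224, -7.400392]].
Δ = (-0.4207, -0.1522), so (a, b)₂ = (0.8465, 0.3714).

(0.8465, 0.3714)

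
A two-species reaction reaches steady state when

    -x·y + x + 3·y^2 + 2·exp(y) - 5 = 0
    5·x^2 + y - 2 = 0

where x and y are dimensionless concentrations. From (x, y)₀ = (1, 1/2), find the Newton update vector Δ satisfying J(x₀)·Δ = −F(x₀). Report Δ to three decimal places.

(-0.362, 0.120)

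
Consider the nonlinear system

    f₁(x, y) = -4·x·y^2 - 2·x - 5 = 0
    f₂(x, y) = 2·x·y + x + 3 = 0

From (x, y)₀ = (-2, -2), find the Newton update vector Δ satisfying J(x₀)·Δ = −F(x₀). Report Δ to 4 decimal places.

At (-2, -2): F = (31.0000, 9.0000).
Jacobian J = [[-4·y^2 - 2, -8·x·y], [2·y + 1, 2·x]].
At the point, J = [[-18.0000, -32.0000], [-3.0000, -4.0000]] (det J = -24.0000).
Solving J·Δ = −F gives Δ = (6.8333, -2.8750).

(6.8333, -2.8750)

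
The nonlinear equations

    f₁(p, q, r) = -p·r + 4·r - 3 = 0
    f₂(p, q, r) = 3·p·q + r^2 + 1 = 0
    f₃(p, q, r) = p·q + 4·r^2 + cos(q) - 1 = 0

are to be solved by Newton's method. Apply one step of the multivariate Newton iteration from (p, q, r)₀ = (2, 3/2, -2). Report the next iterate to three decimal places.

(4.359, -1.842, -0.859)

At (2, 3/2, -2): F = (-7.000, 14.000, 18.07074).
Jacobian J = [[-r, 0, -p + 4], [3·q, 3·p, 2·r], [q, p - sin(q), 8·r]].
At the point, J = [[2.000, 0.000, 2.000], [4.500, 6.000, -4.000], [1.500, 1.00251, -16.000]] (det J = -192.95741).
Solving J·Δ = −F gives Δ = (2.359, -3.342, 1.141).
Then the next iterate is (p, q, r)₁ = (4.359, -1.842, -0.859).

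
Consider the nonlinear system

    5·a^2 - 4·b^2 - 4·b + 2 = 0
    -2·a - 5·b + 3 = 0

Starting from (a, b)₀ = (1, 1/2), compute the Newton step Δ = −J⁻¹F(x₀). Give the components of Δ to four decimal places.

(-0.4848, -0.1061)

At (1, 1/2): F = (4.0000, -1.5000).
Jacobian J = [[10·a, -8·b - 4], [-2, -5]].
At the point, J = [[10.0000, -8.0000], [-2.0000, -5.0000]] (det J = -66.0000).
Solving J·Δ = −F gives Δ = (-0.4848, -0.1061).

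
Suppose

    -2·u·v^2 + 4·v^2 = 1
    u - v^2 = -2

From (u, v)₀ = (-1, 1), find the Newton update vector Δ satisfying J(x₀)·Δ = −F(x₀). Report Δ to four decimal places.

At (-1, 1): F = (5.0000, 0.0000).
Jacobian J = [[-2·v^2, -4·u·v + 8·v], [1, -2·v]].
At the point, J = [[-2.0000, 12.0000], [1.0000, -2.0000]] (det J = -8.0000).
Solving J·Δ = −F gives Δ = (-1.2500, -0.6250).

(-1.2500, -0.6250)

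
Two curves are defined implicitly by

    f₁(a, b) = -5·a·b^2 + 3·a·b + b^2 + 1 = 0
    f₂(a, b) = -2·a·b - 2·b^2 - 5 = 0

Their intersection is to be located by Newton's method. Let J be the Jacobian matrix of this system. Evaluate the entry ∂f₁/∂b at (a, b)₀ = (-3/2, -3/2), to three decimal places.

-30.000

∂f₁/∂b = -10·a·b + 3·a + 2·b.
At (-3/2, -3/2) this is -30.000.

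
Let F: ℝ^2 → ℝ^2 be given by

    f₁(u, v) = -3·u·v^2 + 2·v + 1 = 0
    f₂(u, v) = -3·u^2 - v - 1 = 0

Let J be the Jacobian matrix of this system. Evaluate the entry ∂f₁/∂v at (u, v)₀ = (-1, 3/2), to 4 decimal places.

11.0000

∂f₁/∂v = -6·u·v + 2.
At (-1, 3/2) this is 11.0000.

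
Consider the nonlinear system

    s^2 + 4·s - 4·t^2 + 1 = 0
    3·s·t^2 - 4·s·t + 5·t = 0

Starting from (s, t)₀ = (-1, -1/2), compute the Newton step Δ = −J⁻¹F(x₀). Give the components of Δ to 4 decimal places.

At (-1, -1/2): F = (-3.0000, -5.2500).
Jacobian J = [[2·s + 4, -8·t], [3·t^2 - 4·t, 6·s·t - 4·s + 5]].
At the point, J = [[2.0000, 4.0000], [2.7500, 12.0000]] (det J = 13.0000).
Solving J·Δ = −F gives Δ = (1.1538, 0.1731).

(1.1538, 0.1731)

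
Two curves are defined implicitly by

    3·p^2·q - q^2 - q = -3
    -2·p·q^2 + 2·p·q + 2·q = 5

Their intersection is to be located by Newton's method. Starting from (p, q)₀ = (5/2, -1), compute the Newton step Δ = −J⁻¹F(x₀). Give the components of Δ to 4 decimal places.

(0.3864, 1.0909)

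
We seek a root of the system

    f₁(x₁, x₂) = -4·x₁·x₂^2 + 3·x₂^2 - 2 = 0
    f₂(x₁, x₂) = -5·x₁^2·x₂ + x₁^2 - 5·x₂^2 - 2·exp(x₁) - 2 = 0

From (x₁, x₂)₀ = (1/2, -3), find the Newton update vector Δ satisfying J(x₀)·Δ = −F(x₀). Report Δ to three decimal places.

(-0.080, 1.646)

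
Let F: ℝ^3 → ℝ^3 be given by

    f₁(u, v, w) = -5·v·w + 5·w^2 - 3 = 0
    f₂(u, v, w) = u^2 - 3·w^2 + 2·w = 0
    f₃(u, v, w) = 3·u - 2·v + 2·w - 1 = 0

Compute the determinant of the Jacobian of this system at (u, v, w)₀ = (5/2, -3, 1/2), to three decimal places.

-167.500

J = [[0, -5·w, -5·v + 10·w], [2·u, 0, -6·w + 2], [3, -2, 2]].
At the point, J = [[0.000, -2.500, 20.000], [5.000, 0.000, -1.000], [3.000, -2.000, 2.000]].
det J = -167.500.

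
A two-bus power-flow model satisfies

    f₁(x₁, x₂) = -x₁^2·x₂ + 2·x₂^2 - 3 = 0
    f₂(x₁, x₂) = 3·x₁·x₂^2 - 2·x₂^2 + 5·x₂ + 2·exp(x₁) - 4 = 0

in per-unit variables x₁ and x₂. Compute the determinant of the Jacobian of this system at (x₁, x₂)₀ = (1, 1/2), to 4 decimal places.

-12.1866

J = [[-2·x₁·x₂, -x₁^2 + 4·x₂], [3·x₂^2 + 2·exp(x₁), 6·x₁·x₂ - 4·x₂ + 5]].
At the point, J = [[-1.0000, 1.0000], [6.186564, 6.0000]].
det J = -12.1866.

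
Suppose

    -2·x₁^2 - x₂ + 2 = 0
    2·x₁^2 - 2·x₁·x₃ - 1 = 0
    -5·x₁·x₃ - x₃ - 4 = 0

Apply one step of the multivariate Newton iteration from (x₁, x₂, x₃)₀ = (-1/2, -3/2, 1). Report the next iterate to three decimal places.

At (-1/2, -3/2, 1): F = (3.000, 0.500, -2.500).
Jacobian J = [[-4·x₁, -1, 0], [4·x₁ - 2·x₃, 0, -2·x₁], [-5·x₃, 0, -5·x₁ - 1]].
At the point, J = [[2.000, -1.000, 0.000], [-4.000, 0.000, 1.000], [-5.000, 0.000, 1.500]] (det J = -1.000).
Solving J·Δ = −F gives Δ = (3.250, 9.500, 12.500).
Then the next iterate is (x₁, x₂, x₃)₁ = (2.750, 8.000, 13.500).

(2.750, 8.000, 13.500)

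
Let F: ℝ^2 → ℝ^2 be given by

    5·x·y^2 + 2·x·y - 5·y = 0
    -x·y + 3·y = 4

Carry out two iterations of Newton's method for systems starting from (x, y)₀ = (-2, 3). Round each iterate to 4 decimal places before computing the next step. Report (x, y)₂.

At (-2, 3): F = (-117.0000, 11.0000).
Jacobian J = [[5·y^2 + 2·y, 10·x·y + 2·x - 5], [-y, -x + 3]].
At the point, J = [[51.0000, -69.0000], [-3.0000, 5.0000]] (det J = 48.0000).
Solving J·Δ = −F gives Δ = (-3.6250, -4.3750).
Then the next iterate is (x, y)₁ = (-5.6250, -1.3750).
Round to (-5.6250, -1.3750) and repeat: F = (-30.830078, -15.859375), J = [[6.703125, 61.093750], [1.3750, 8.6250]].
Δ = (26.8428, -2.4405), so (x, y)₂ = (21.2178, -3.8155).

(21.2178, -3.8155)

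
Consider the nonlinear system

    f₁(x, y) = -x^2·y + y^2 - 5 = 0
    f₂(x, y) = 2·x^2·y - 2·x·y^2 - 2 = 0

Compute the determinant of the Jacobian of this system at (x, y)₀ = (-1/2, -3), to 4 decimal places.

-58.5000

J = [[-2·x·y, -x^2 + 2·y], [4·x·y - 2·y^2, 2·x^2 - 4·x·y]].
At the point, J = [[-3.0000, -6.2500], [-12.0000, -5.5000]].
det J = -58.5000.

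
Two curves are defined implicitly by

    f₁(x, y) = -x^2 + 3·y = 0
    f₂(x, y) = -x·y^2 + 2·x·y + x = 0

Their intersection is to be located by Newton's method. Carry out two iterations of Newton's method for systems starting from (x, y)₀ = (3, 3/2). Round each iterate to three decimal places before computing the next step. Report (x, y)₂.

(2.853, 2.678)

At (3, 3/2): F = (-4.500, 5.250).
Jacobian J = [[-2·x, 3], [-y^2 + 2·y + 1, -2·x·y + 2·x]].
At the point, J = [[-6.000, 3.000], [1.750, -3.000]] (det J = 12.750).
Solving J·Δ = −F gives Δ = (0.176, 1.853).
Then the next iterate is (x, y)₁ = (3.176, 3.353).
Round to (3.176, 3.353) and repeat: F = (-0.02798, -11.23227), J = [[-6.352, 3.000], [-3.53661, -14.94626]].
Δ = (-0.323, -0.675), so (x, y)₂ = (2.853, 2.678).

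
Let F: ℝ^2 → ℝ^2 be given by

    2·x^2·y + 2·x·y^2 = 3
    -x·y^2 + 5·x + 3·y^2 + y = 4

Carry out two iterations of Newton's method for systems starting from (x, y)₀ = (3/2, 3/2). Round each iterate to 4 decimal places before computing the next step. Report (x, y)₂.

(0.7926, -1.2716)

At (3/2, 3/2): F = (10.5000, 8.3750).
Jacobian J = [[4·x·y + 2·y^2, 2·x^2 + 4·x·y], [-y^2 + 5, -2·x·y + 6·y + 1]].
At the point, J = [[13.5000, 13.5000], [2.7500, 5.5000]] (det J = 37.1250).
Solving J·Δ = −F gives Δ = (1.4899, -2.2677).
Then the next iterate is (x, y)₁ = (2.9899, -0.7677).
Round to (2.9899, -0.7677) and repeat: F = (-13.201437, 10.187753), J = [[-8.002658, 8.697619], [4.410637, 0.984492]].
Δ = (-2.1973, -0.5039), so (x, y)₂ = (0.7926, -1.2716).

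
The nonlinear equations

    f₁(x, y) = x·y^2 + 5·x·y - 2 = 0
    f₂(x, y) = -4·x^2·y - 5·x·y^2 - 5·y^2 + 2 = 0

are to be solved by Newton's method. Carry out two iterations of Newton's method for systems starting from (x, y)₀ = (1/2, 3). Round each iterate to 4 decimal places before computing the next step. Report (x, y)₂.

At (1/2, 3): F = (10.0000, -68.5000).
Jacobian J = [[y^2 + 5·y, 2·x·y + 5·x], [-8·x·y - 5·y^2, -4·x^2 - 10·x·y - 10·y]].
At the point, J = [[24.0000, 5.5000], [-57.0000, -46.0000]] (det J = -790.5000).
Solving J·Δ = −F gives Δ = (-0.1053, -1.3586).
Then the next iterate is (x, y)₁ = (0.3947, 1.6414).
Round to (0.3947, 1.6414) and repeat: F = (2.302701, -17.810804), J = [[10.901194, 3.269221], [-18.653854, -23.515758]].
Δ = (0.0209, -0.7740), so (x, y)₂ = (0.4156, 0.8674).

(0.4156, 0.8674)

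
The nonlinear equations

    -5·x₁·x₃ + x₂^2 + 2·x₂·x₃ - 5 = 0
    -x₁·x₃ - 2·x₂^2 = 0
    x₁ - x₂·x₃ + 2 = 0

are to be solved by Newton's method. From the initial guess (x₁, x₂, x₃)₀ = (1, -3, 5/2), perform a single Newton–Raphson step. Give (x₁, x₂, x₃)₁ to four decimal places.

At (1, -3, 5/2): F = (-23.5000, -20.5000, 10.5000).
Jacobian J = [[-5·x₃, 2·x₂ + 2·x₃, -5·x₁ + 2·x₂], [-x₃, -4·x₂, -x₁], [1, -x₃, -x₂]].
At the point, J = [[-12.5000, -1.0000, -11.0000], [-2.5000, 12.0000, -1.0000], [1.0000, -2.5000, 3.0000]] (det J = -362.0000).
Solving J·Δ = −F gives Δ = (-0.0442, 1.5138, -2.2238).
Then the next iterate is (x₁, x₂, x₃)₁ = (0.9558, -1.4862, 0.2762).

(0.9558, -1.4862, 0.2762)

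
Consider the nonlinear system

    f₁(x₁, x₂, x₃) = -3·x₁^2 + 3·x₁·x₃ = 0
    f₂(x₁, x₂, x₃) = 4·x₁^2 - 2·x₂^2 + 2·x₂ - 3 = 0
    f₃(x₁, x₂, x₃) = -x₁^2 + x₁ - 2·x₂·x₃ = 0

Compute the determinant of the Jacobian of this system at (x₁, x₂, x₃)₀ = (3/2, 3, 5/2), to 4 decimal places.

J = [[-6·x₁ + 3·x₃, 0, 3·x₁], [8·x₁, -4·x₂ + 2, 0], [-2·x₁ + 1, -2·x₃, -2·x₂]].
At the point, J = [[-1.5000, 0.0000, 4.5000], [12.0000, -10.0000, 0.0000], [-2.0000, -5.0000, -6.0000]].
det J = -450.0000.

-450.0000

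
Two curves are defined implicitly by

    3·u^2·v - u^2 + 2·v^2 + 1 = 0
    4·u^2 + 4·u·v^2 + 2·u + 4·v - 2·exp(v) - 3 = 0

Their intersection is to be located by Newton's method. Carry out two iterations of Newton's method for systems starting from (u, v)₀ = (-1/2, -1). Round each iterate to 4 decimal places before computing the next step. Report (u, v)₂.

At (-1/2, -1): F = (2.0000, -9.735759).
Jacobian J = [[6·u·v - 2·u, 3·u^2 + 4·v], [8·u + 4·v^2 + 2, 8·u·v - 2·exp(v) + 4]].
At the point, J = [[4.0000, -3.2500], [2.0000, 7.264241]] (det J = 35.556964).
Solving J·Δ = −F gives Δ = (0.4813, 1.2077).
Then the next iterate is (u, v)₁ = (-0.0187, 0.2077).
Round to (-0.0187, 0.2077) and repeat: F = (1.086147, -4.670116), J = [[0.014096, 0.831849], [2.022957, 1.507240]].
Δ = (3.3234, -1.3620), so (u, v)₂ = (3.3047, -1.1543).

(3.3047, -1.1543)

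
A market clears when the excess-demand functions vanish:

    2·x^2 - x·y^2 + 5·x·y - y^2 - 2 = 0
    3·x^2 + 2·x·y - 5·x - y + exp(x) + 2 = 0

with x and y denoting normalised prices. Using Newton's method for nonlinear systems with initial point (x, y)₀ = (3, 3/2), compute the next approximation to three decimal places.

At (3, 3/2): F = (29.500, 41.58554).
Jacobian J = [[4·x - y^2 + 5·y, -2·x·y + 5·x - 2·y], [6·x + 2·y + exp(x) - 5, 2·x - 1]].
At the point, J = [[17.250, 3.000], [36.08554, 5.000]] (det J = -22.00661).
Solving J·Δ = −F gives Δ = (1.033, -15.776).
Then the next iterate is (x, y)₁ = (4.033, -14.276).

(4.033, -14.276)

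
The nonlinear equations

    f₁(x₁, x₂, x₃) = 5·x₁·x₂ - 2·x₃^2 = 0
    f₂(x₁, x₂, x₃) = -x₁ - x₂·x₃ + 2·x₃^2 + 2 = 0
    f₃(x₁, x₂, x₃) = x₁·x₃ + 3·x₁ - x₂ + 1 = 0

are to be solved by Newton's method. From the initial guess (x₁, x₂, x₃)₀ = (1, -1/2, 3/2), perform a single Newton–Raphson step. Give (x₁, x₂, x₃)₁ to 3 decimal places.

(-0.217, -1.312, 0.164)

At (1, -1/2, 3/2): F = (-7.000, 6.250, 6.000).
Jacobian J = [[5·x₂, 5·x₁, -4·x₃], [-1, -x₃, -x₂ + 4·x₃], [x₃ + 3, -1, x₁]].
At the point, J = [[-2.500, 5.000, -6.000], [-1.000, -1.500, 6.500], [4.500, -1.000, 1.000]] (det J = 92.250).
Solving J·Δ = −F gives Δ = (-1.217, -0.812, -1.336).
Then the next iterate is (x₁, x₂, x₃)₁ = (-0.217, -1.312, 0.164).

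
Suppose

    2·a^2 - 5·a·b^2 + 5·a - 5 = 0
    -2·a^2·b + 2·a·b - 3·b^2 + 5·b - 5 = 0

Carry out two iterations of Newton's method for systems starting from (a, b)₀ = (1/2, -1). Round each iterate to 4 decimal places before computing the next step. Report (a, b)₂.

At (1/2, -1): F = (-4.5000, -13.5000).
Jacobian J = [[4·a - 5·b^2 + 5, -10·a·b], [-4·a·b + 2·b, -2·a^2 + 2·a - 6·b + 5]].
At the point, J = [[2.0000, 5.0000], [0.0000, 11.5000]] (det J = 23.0000).
Solving J·Δ = −F gives Δ = (-0.6848, 1.1739).
Then the next iterate is (a, b)₁ = (-0.1848, 0.1739).
Round to (-0.1848, 0.1739) and repeat: F = (-5.827755, -4.297375), J = [[4.109594, 0.321367], [0.476347, 3.518698]].
Δ = (1.3367, 1.0403), so (a, b)₂ = (1.1519, 1.2142).

(1.1519, 1.2142)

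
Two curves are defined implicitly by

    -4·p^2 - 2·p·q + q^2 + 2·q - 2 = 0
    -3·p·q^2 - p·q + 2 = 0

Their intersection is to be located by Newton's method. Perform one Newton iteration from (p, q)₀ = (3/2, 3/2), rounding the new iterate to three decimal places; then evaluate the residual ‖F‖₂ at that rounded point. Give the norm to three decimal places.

At (3/2, 3/2): F = (-10.250, -10.375).
Jacobian J = [[-8·p - 2·q, -2·p + 2·q + 2], [-3·q^2 - q, -6·p·q - p]].
At the point, J = [[-15.000, 2.000], [-8.250, -15.000]] (det J = 241.500).
Solving J·Δ = −F gives Δ = (-0.723, -0.294).
Then the next iterate is (p, q)₁ = (0.777, 1.206).
Re-evaluating at (0.777, 1.206): F = (-2.42260, -2.32735), so ‖F‖₂ = 3.359.

3.359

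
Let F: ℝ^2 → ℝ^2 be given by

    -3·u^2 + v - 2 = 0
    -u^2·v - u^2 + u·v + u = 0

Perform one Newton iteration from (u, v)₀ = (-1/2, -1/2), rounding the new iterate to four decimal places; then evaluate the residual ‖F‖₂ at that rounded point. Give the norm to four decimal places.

At (-1/2, -1/2): F = (-3.2500, -0.3750).
Jacobian J = [[-6·u, 1], [-2·u·v - 2·u + v + 1, -u^2 + u]].
At the point, J = [[3.0000, 1.0000], [1.0000, -0.7500]] (det J = -3.2500).
Solving J·Δ = −F gives Δ = (0.8654, 0.6538).
Then the next iterate is (u, v)₁ = (0.3654, 0.1538).
Re-evaluating at (0.3654, 0.1538): F = (-2.246751, 0.267546), so ‖F‖₂ = 2.2626.

2.2626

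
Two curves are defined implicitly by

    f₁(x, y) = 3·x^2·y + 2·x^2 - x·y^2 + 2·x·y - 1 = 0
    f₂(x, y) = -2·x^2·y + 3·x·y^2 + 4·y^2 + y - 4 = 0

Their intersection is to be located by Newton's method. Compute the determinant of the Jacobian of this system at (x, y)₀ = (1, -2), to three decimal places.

J = [[6·x·y + 4·x - y^2 + 2·y, 3·x^2 - 2·x·y + 2·x], [-4·x·y + 3·y^2, -2·x^2 + 6·x·y + 8·y + 1]].
At the point, J = [[-16.000, 9.000], [20.000, -29.000]].
det J = 284.000.

284.000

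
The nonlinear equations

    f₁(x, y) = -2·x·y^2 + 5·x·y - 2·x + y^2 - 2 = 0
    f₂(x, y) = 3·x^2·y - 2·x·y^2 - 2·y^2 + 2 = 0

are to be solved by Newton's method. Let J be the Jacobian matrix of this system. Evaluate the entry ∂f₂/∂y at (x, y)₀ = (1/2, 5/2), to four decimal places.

-14.2500

∂f₂/∂y = 3·x^2 - 4·x·y - 4·y.
At (1/2, 5/2) this is -14.2500.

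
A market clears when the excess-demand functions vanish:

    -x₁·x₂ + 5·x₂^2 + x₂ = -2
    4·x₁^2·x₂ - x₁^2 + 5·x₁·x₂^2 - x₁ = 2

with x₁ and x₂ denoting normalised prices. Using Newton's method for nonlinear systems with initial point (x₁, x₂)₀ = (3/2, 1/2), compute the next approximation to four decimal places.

(3.5410, 0.0601)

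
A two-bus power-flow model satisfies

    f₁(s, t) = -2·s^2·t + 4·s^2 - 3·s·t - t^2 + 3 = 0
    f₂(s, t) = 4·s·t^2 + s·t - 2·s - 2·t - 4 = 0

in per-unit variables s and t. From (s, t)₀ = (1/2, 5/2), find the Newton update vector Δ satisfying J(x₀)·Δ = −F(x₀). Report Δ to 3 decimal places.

(0.333, -1.440)

At (1/2, 5/2): F = (-7.250, 3.750).
Jacobian J = [[-4·s·t + 8·s - 3·t, -2·s^2 - 3·s - 2·t], [4·t^2 + t - 2, 8·s·t + s - 2]].
At the point, J = [[-8.500, -7.000], [25.500, 8.500]] (det J = 106.250).
Solving J·Δ = −F gives Δ = (0.333, -1.440).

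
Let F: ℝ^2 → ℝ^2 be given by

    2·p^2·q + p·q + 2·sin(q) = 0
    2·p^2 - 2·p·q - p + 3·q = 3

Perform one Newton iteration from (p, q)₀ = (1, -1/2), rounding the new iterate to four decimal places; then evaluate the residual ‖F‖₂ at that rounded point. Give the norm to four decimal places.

At (1, -1/2): F = (-2.458851, -2.5000).
Jacobian J = [[4·p·q + q, 2·p^2 + p + 2·cos(q)], [4·p - 2·q - 1, -2·p + 3]].
At the point, J = [[-2.5000, 4.755165], [4.0000, 1.0000]] (det J = -21.520660).
Solving J·Δ = −F gives Δ = (0.4381, 0.7474).
Then the next iterate is (p, q)₁ = (1.4381, 0.2474).
Re-evaluating at (1.4381, 0.2474): F = (1.868865, -0.271209), so ‖F‖₂ = 1.8884.

1.8884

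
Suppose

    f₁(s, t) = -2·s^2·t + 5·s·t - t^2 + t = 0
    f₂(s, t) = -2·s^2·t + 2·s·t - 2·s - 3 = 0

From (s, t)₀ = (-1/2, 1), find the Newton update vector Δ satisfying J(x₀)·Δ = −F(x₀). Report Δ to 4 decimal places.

At (-1/2, 1): F = (-3.0000, -3.5000).
Jacobian J = [[-4·s·t + 5·t, -2·s^2 + 5·s - 2·t + 1], [-4·s·t + 2·t - 2, -2·s^2 + 2·s]].
At the point, J = [[7.0000, -4.0000], [2.0000, -1.5000]] (det J = -2.5000).
Solving J·Δ = −F gives Δ = (-3.8000, -7.4000).

(-3.8000, -7.4000)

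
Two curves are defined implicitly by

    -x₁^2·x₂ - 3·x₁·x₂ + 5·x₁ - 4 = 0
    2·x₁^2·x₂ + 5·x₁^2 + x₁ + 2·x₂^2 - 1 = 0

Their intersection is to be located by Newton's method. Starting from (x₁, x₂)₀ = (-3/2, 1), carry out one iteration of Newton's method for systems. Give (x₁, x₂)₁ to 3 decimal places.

At (-3/2, 1): F = (-9.250, 15.250).
Jacobian J = [[-2·x₁·x₂ - 3·x₂ + 5, -x₁^2 - 3·x₁], [4·x₁·x₂ + 10·x₁ + 1, 2·x₁^2 + 4·x₂]].
At the point, J = [[5.000, 2.250], [-20.000, 8.500]] (det J = 87.500).
Solving J·Δ = −F gives Δ = (1.291, 1.243).
Then the next iterate is (x₁, x₂)₁ = (-0.209, 2.243).

(-0.209, 2.243)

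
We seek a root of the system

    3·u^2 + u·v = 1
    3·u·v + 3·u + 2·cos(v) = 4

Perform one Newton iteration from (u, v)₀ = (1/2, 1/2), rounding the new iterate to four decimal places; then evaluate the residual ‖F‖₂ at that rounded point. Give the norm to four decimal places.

0.0036

At (1/2, 1/2): F = (0.0000, 0.005165).
Jacobian J = [[6·u + v, u], [3·v + 3, 3·u - 2·sin(v)]].
At the point, J = [[3.5000, 0.5000], [4.5000, 0.541149]] (det J = -0.355979).
Solving J·Δ = −F gives Δ = (-0.0073, 0.0508).
Then the next iterate is (u, v)₁ = (0.4927, 0.5508).
Re-evaluating at (0.4927, 0.5508): F = (-0.000361, -0.003550), so ‖F‖₂ = 0.0036.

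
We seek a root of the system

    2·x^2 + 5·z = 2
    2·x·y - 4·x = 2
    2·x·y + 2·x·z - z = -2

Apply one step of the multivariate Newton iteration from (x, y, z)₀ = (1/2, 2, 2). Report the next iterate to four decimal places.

(-0.2500, 4.0000, 0.6000)

At (1/2, 2, 2): F = (8.5000, -2.0000, 4.0000).
Jacobian J = [[4·x, 0, 5], [2·y - 4, 2·x, 0], [2·y + 2·z, 2·x, 2·x - 1]].
At the point, J = [[2.0000, 0.0000, 5.0000], [0.0000, 1.0000, 0.0000], [8.0000, 1.0000, 0.0000]] (det J = -40.0000).
Solving J·Δ = −F gives Δ = (-0.7500, 2.0000, -1.4000).
Then the next iterate is (x, y, z)₁ = (-0.2500, 4.0000, 0.6000).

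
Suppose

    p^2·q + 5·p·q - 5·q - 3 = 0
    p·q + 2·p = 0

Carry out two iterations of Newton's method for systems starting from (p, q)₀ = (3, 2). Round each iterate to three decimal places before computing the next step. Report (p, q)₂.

(-9.844, -2.959)

At (3, 2): F = (35.000, 12.000).
Jacobian J = [[2·p·q + 5·q, p^2 + 5·p - 5], [q + 2, p]].
At the point, J = [[22.000, 19.000], [4.000, 3.000]] (det J = -10.000).
Solving J·Δ = −F gives Δ = (-12.300, 12.400).
Then the next iterate is (p, q)₁ = (-9.300, 14.400).
Round to (-9.300, 14.400) and repeat: F = (500.856, -152.520), J = [[-195.840, 34.990], [16.400, -9.300]].
Δ = (-0.544, -17.359), so (p, q)₂ = (-9.844, -2.959).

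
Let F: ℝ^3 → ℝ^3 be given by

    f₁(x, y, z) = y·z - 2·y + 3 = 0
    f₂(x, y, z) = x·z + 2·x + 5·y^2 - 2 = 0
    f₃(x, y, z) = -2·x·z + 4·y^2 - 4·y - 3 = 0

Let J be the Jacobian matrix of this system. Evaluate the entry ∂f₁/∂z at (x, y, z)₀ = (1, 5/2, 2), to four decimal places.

∂f₁/∂z = y.
At (1, 5/2, 2) this is 2.5000.

2.5000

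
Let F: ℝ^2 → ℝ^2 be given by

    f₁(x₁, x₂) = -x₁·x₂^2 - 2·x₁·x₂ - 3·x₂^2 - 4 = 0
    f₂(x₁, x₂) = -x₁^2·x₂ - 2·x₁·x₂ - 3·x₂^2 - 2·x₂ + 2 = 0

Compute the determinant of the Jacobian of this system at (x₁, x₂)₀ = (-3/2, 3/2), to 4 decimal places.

56.0625

J = [[-x₂^2 - 2·x₂, -2·x₁·x₂ - 2·x₁ - 6·x₂], [-2·x₁·x₂ - 2·x₂, -x₁^2 - 2·x₁ - 6·x₂ - 2]].
At the point, J = [[-5.2500, -1.5000], [1.5000, -10.2500]].
det J = 56.0625.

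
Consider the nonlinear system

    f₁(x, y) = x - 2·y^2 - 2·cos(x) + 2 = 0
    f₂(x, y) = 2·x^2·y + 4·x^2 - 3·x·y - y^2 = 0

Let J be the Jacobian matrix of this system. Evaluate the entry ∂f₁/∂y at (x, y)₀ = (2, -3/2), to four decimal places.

6.0000

∂f₁/∂y = -4·y.
At (2, -3/2) this is 6.0000.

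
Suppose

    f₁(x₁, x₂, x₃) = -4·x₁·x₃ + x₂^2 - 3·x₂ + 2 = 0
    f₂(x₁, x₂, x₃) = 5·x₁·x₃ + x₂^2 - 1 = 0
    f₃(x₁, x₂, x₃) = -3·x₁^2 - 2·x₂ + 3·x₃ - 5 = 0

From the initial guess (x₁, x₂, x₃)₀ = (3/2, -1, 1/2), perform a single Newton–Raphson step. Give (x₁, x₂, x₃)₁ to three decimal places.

(0.416, -0.091, 0.604)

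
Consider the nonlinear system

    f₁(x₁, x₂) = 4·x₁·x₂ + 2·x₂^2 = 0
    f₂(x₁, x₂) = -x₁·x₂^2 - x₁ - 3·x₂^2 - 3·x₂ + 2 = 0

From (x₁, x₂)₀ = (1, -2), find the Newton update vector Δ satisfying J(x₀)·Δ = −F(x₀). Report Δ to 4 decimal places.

At (1, -2): F = (0.0000, -9.0000).
Jacobian J = [[4·x₂, 4·x₁ + 4·x₂], [-x₂^2 - 1, -2·x₁·x₂ - 6·x₂ - 3]].
At the point, J = [[-8.0000, -4.0000], [-5.0000, 13.0000]] (det J = -124.0000).
Solving J·Δ = −F gives Δ = (-0.2903, 0.5806).

(-0.2903, 0.5806)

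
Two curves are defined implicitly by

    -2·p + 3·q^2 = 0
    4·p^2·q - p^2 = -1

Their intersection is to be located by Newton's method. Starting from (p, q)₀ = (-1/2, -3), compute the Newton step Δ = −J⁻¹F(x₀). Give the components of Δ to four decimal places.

At (-1/2, -3): F = (28.0000, -2.2500).
Jacobian J = [[-2, 6·q], [8·p·q - 2·p, 4·p^2]].
At the point, J = [[-2.0000, -18.0000], [13.0000, 1.0000]] (det J = 232.0000).
Solving J·Δ = −F gives Δ = (0.0539, 1.5496).

(0.0539, 1.5496)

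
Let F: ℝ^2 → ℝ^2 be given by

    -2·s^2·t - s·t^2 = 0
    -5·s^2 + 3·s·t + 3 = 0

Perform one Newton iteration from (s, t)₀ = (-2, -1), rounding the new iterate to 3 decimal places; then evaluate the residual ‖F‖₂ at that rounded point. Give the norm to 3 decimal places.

At (-2, -1): F = (10.000, -11.000).
Jacobian J = [[-4·s·t - t^2, -2·s^2 - 2·s·t], [-10·s + 3·t, 3·s]].
At the point, J = [[-9.000, -12.000], [17.000, -6.000]] (det J = 258.000).
Solving J·Δ = −F gives Δ = (0.744, 0.275).
Then the next iterate is (s, t)₁ = (-1.256, -0.725).
Re-evaluating at (-1.256, -0.725): F = (2.94761, -2.15588), so ‖F‖₂ = 3.652.

3.652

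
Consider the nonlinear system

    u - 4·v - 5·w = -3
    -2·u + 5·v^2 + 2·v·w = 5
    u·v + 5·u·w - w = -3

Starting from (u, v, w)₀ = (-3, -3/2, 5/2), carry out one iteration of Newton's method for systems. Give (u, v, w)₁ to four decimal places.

(-2.8772, -0.4038, 0.3476)

At (-3, -3/2, 5/2): F = (-6.5000, 4.7500, -32.5000).
Jacobian J = [[1, -4, -5], [-2, 10·v + 2·w, 2·v], [v + 5·w, u, 5·u - 1]].
At the point, J = [[1.0000, -4.0000, -5.0000], [-2.0000, -10.0000, -3.0000], [11.0000, -3.0000, -16.0000]] (det J = -169.0000).
Solving J·Δ = −F gives Δ = (0.1228, 1.0962, -2.1524).
Then the next iterate is (u, v, w)₁ = (-2.8772, -0.4038, 0.3476).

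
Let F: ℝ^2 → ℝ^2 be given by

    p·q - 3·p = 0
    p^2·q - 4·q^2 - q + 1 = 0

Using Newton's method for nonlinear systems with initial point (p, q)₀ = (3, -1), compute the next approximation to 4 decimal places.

(-0.4565, -1.6087)

At (3, -1): F = (-12.0000, -11.0000).
Jacobian J = [[q - 3, p], [2·p·q, p^2 - 8·q - 1]].
At the point, J = [[-4.0000, 3.0000], [-6.0000, 16.0000]] (det J = -46.0000).
Solving J·Δ = −F gives Δ = (-3.4565, -0.6087).
Then the next iterate is (p, q)₁ = (-0.4565, -1.6087).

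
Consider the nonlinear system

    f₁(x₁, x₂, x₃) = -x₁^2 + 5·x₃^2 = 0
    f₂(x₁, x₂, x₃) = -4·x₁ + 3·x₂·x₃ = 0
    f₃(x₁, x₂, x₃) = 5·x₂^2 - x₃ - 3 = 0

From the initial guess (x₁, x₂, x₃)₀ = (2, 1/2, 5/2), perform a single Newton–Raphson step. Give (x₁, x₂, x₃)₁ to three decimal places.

At (2, 1/2, 5/2): F = (27.250, -4.250, -4.250).
Jacobian J = [[-2·x₁, 0, 10·x₃], [-4, 3·x₃, 3·x₂], [0, 10·x₂, -1]].
At the point, J = [[-4.000, 0.000, 25.000], [-4.000, 7.500, 1.500], [0.000, 5.000, -1.000]] (det J = -440.000).
Solving J·Δ = −F gives Δ = (-0.325, 0.622, -1.142).
Then the next iterate is (x₁, x₂, x₃)₁ = (1.675, 1.122, 1.358).

(1.675, 1.122, 1.358)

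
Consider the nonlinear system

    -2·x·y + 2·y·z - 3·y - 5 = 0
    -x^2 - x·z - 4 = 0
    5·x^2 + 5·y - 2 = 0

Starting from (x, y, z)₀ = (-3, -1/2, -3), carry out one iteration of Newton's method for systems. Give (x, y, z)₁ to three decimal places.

At (-3, -1/2, -3): F = (-3.500, -22.000, 40.500).
Jacobian J = [[-2·y, -2·x + 2·z - 3, 2·y], [-2·x - z, 0, -x], [10·x, 5, 0]].
At the point, J = [[1.000, -3.000, -1.000], [9.000, 0.000, 3.000], [-30.000, 5.000, 0.000]] (det J = 210.000).
Solving J·Δ = −F gives Δ = (0.962, -2.329, 4.448).
Then the next iterate is (x, y, z)₁ = (-2.038, -2.829, 1.448).

(-2.038, -2.829, 1.448)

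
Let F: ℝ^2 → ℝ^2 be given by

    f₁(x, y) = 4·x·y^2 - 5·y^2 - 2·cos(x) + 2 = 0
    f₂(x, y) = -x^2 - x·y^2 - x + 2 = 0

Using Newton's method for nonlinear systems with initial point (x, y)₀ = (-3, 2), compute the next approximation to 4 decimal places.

At (-3, 2): F = (-64.020015, 8.0000).
Jacobian J = [[4·y^2 + 2·sin(x), 8·x·y - 10·y], [-2·x - y^2 - 1, -2·x·y]].
At the point, J = [[15.717760, -68.0000], [1.0000, 12.0000]] (det J = 256.613120).
Solving J·Δ = −F gives Δ = (0.8738, -0.7395).
Then the next iterate is (x, y)₁ = (-2.1262, 1.2605).

(-2.1262, 1.2605)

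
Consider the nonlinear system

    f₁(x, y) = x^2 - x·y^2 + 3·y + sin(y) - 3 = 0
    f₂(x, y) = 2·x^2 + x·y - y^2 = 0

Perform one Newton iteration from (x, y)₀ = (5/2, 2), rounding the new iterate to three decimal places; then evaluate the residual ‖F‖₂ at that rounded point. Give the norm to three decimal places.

2.815

At (5/2, 2): F = (0.15930, 13.500).
Jacobian J = [[2·x - y^2, -2·x·y + cos(y) + 3], [4·x + y, x - 2·y]].
At the point, J = [[1.000, -7.41615], [12.000, -1.500]] (det J = 87.49376).
Solving J·Δ = −F gives Δ = (-1.142, -0.132).
Then the next iterate is (x, y)₁ = (1.358, 1.868).
Re-evaluating at (1.358, 1.868): F = (0.66569, 2.73565), so ‖F‖₂ = 2.815.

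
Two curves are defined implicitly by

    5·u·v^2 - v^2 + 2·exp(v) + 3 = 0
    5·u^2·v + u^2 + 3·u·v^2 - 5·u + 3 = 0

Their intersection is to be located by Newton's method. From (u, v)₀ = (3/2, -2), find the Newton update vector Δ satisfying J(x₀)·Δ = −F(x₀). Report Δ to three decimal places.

(-0.572, 0.693)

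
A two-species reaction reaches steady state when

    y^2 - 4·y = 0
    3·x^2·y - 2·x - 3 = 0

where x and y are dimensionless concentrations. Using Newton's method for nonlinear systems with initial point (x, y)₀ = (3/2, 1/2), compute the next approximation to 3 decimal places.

(4.125, -0.083)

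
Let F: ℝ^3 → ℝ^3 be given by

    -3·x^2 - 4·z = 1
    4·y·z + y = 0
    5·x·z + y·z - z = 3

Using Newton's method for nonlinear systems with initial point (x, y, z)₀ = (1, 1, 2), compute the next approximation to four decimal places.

(2.9130, 2.6087, -3.8696)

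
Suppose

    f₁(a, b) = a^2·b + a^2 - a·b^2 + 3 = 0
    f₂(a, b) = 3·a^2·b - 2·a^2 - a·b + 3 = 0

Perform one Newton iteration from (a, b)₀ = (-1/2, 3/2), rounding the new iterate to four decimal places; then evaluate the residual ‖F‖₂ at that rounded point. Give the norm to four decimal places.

9.3684

At (-1/2, 3/2): F = (4.7500, 4.3750).
Jacobian J = [[2·a·b + 2·a - b^2, a^2 - 2·a·b], [6·a·b - 4·a - b, 3·a^2 - a]].
At the point, J = [[-4.7500, 1.7500], [-4.0000, 1.2500]] (det J = 1.0625).
Solving J·Δ = −F gives Δ = (1.6176, 1.6765).
Then the next iterate is (a, b)₁ = (1.1176, 3.1765).
Re-evaluating at (1.1176, 3.1765): F = (-3.060181, 8.854513), so ‖F‖₂ = 9.3684.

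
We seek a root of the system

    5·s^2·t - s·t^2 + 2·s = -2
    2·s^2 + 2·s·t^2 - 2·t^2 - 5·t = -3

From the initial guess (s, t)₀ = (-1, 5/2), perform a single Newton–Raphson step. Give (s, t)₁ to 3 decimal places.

(-0.778, 1.276)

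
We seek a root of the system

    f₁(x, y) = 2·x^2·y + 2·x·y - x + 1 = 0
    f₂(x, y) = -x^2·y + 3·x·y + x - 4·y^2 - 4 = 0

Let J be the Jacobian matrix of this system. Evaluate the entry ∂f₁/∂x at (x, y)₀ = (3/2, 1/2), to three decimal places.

3.000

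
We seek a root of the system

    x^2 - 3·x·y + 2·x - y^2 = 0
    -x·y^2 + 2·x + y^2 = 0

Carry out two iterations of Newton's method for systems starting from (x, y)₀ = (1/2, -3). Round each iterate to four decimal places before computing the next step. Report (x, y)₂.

(-1.7404, 4.3167)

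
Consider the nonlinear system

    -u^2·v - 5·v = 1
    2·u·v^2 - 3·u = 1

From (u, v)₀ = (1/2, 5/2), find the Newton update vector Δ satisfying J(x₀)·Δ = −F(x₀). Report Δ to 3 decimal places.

(1.363, -3.339)

At (1/2, 5/2): F = (-14.125, 3.750).
Jacobian J = [[-2·u·v, -u^2 - 5], [2·v^2 - 3, 4·u·v]].
At the point, J = [[-2.500, -5.250], [9.500, 5.000]] (det J = 37.375).
Solving J·Δ = −F gives Δ = (1.363, -3.339).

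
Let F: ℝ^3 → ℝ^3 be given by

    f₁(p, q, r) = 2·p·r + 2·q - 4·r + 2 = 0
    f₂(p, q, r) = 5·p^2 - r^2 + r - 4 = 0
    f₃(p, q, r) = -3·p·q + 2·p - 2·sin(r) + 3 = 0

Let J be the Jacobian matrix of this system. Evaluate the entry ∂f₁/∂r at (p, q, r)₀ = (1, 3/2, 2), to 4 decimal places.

-2.0000

∂f₁/∂r = 2·p - 4.
At (1, 3/2, 2) this is -2.0000.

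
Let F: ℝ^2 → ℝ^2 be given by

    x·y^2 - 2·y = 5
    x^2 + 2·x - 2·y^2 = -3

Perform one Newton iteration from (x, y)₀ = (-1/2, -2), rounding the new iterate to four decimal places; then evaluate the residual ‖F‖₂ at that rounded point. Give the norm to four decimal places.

At (-1/2, -2): F = (-3.0000, -5.7500).
Jacobian J = [[y^2, 2·x·y - 2], [2·x + 2, -4·y]].
At the point, J = [[4.0000, 0.0000], [1.0000, 8.0000]] (det J = 32.0000).
Solving J·Δ = −F gives Δ = (0.7500, 0.6250).
Then the next iterate is (x, y)₁ = (0.2500, -1.3750).
Re-evaluating at (0.2500, -1.3750): F = (-1.777344, -0.218750), so ‖F‖₂ = 1.7908.

1.7908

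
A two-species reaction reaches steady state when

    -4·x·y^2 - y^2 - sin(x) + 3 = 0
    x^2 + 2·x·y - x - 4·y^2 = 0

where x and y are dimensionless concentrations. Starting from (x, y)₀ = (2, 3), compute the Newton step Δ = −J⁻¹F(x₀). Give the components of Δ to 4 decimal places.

(-0.3258, -1.2466)

At (2, 3): F = (-78.909297, -22.0000).
Jacobian J = [[-4·y^2 - cos(x), -8·x·y - 2·y], [2·x + 2·y - 1, 2·x - 8·y]].
At the point, J = [[-35.583853, -54.0000], [9.0000, -20.0000]] (det J = 1197.677063).
Solving J·Δ = −F gives Δ = (-0.3258, -1.2466).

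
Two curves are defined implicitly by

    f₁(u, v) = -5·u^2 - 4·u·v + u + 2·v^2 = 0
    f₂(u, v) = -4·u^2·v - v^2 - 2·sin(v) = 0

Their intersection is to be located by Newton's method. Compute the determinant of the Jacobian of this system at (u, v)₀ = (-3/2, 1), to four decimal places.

-264.9673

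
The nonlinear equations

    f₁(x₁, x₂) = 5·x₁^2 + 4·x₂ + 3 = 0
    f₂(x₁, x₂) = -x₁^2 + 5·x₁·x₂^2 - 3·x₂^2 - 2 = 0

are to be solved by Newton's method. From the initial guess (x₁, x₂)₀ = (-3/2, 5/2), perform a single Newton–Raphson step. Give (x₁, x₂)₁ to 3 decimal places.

At (-3/2, 5/2): F = (24.250, -69.875).
Jacobian J = [[10·x₁, 4], [-2·x₁ + 5·x₂^2, 10·x₁·x₂ - 6·x₂]].
At the point, J = [[-15.000, 4.000], [34.250, -52.500]] (det J = 650.500).
Solving J·Δ = −F gives Δ = (1.527, -0.334).
Then the next iterate is (x₁, x₂)₁ = (0.027, 2.166).

(0.027, 2.166)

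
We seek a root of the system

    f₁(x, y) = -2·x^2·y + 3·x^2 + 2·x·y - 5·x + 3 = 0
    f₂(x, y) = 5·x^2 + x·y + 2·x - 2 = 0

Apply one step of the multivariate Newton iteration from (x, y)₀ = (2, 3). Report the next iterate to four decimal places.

(0.7436, 4.7051)

At (2, 3): F = (-7.0000, 28.0000).
Jacobian J = [[-4·x·y + 6·x + 2·y - 5, -2·x^2 + 2·x], [10·x + y + 2, x]].
At the point, J = [[-11.0000, -4.0000], [25.0000, 2.0000]] (det J = 78.0000).
Solving J·Δ = −F gives Δ = (-1.2564, 1.7051).
Then the next iterate is (x, y)₁ = (0.7436, 4.7051).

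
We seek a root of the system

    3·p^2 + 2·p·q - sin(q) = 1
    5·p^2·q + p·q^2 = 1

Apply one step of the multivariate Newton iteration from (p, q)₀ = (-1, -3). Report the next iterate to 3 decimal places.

(-0.306, -3.189)

At (-1, -3): F = (8.14112, -25.000).
Jacobian J = [[6·p + 2·q, 2·p - cos(q)], [10·p·q + q^2, 5·p^2 + 2·p·q]].
At the point, J = [[-12.000, -1.01001], [39.000, 11.000]] (det J = -92.60971).
Solving J·Δ = −F gives Δ = (0.694, -0.189).
Then the next iterate is (p, q)₁ = (-0.306, -3.189).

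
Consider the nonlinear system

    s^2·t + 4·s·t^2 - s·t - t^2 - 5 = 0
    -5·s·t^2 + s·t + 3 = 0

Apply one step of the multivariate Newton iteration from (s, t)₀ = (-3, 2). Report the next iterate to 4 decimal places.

(-2.3416, 1.2079)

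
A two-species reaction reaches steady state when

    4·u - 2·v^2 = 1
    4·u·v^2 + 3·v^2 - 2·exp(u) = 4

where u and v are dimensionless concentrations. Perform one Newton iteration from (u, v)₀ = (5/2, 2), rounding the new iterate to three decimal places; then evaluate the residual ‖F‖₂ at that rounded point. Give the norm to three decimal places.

1.879

At (5/2, 2): F = (1.000, 23.63501).
Jacobian J = [[4, -4·v], [4·v^2 - 2·exp(u), 8·u·v + 6·v]].
At the point, J = [[4.000, -8.000], [-8.36499, 52.000]] (det J = 141.08010).
Solving J·Δ = −F gives Δ = (-1.709, -0.729).
Then the next iterate is (u, v)₁ = (0.791, 1.271).
Re-evaluating at (0.791, 1.271): F = (-1.06688, 1.54638), so ‖F‖₂ = 1.879.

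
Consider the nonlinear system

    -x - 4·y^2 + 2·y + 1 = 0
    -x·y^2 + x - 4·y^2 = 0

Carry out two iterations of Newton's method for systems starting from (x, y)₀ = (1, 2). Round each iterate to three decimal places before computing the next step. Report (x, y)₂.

(4.246, 0.355)

At (1, 2): F = (-12.000, -19.000).
Jacobian J = [[-1, -8·y + 2], [-y^2 + 1, -2·x·y - 8·y]].
At the point, J = [[-1.000, -14.000], [-3.000, -20.000]] (det J = -22.000).
Solving J·Δ = −F gives Δ = (-1.182, -0.773).
Then the next iterate is (x, y)₁ = (-0.182, 1.227).
Round to (-0.182, 1.227) and repeat: F = (-2.38612, -5.93011), J = [[-1.000, -7.816], [-0.50553, -9.36937]].
Δ = (4.428, -0.872), so (x, y)₂ = (4.246, 0.355).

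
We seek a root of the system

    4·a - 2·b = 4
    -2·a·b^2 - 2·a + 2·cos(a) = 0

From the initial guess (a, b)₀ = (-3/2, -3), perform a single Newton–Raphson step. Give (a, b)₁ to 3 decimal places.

At (-3/2, -3): F = (-4.000, 30.14147).
Jacobian J = [[4, -2], [-2·b^2 - 2·sin(a) - 2, -4·a·b]].
At the point, J = [[4.000, -2.000], [-18.00501, -18.000]] (det J = -108.01002).
Solving J·Δ = −F gives Δ = (1.225, 0.449).
Then the next iterate is (a, b)₁ = (-0.275, -2.551).

(-0.275, -2.551)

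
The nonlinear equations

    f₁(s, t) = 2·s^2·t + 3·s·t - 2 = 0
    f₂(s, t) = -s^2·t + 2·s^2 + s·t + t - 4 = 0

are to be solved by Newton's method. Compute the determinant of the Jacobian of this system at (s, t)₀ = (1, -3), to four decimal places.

-56.0000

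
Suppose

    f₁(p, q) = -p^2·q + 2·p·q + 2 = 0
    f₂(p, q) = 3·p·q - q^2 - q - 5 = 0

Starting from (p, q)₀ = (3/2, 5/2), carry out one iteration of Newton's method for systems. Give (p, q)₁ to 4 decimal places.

(-0.6000, -9.6667)

At (3/2, 5/2): F = (3.8750, -2.5000).
Jacobian J = [[-2·p·q + 2·q, -p^2 + 2·p], [3·q, 3·p - 2·q - 1]].
At the point, J = [[-2.5000, 0.7500], [7.5000, -1.5000]] (det J = -1.8750).
Solving J·Δ = −F gives Δ = (-2.1000, -12.1667).
Then the next iterate is (p, q)₁ = (-0.6000, -9.6667).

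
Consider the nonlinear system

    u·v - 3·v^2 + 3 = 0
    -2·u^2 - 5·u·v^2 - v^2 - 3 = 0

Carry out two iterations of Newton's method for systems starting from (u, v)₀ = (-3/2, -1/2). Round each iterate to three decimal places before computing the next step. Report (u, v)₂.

(-3.571, -2.197)

At (-3/2, -1/2): F = (3.000, -5.875).
Jacobian J = [[v, u - 6·v], [-4·u - 5·v^2, -10·u·v - 2·v]].
At the point, J = [[-0.500, 1.500], [4.750, -6.500]] (det J = -3.875).
Solving J·Δ = −F gives Δ = (-2.758, -2.919).
Then the next iterate is (u, v)₁ = (-4.258, -3.419).
Round to (-4.258, -3.419) and repeat: F = (-17.51058, 197.92006), J = [[-3.419, 16.256], [-41.41580, -138.74302]].
Δ = (0.687, 1.222), so (u, v)₂ = (-3.571, -2.197).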